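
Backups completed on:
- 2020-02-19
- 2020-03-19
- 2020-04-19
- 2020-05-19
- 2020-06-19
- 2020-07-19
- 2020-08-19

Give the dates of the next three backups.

Each date is the 19th; the gaps (29, 31, 30, 31, 30, 31) track the month lengths.
The rule is the 19th of each month.
Next: September 2020 → 2020-09-19.
October 2020: 2020-10-19.
November 2020: 2020-11-19.

2020-09-19, 2020-10-19, 2020-11-19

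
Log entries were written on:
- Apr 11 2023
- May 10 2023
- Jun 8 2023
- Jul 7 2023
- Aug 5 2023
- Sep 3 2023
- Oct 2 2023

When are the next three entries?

Oct 31 2023, Nov 29 2023, Dec 28 2023

The spacing is 29, 29, 29, 29, 29, 29 days — always 29 days.
Oct 2 2023 + 29 days = Oct 31 2023.
Oct 31 2023 + 29 days = Nov 29 2023.
Nov 29 2023 + 29 days = Dec 28 2023.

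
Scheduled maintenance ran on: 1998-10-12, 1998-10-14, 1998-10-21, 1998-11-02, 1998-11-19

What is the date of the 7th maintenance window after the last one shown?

The spacing grows by 5 each time: 2, 7, 12, 17 days.
Next gap: 22 days. 1998-11-19 + 22 days = 1998-12-11.
Next gap: 27 days. 1998-12-11 + 27 days = 1999-01-07.
Next gap: 32 days. 1999-01-07 + 32 days = 1999-02-08.
Next gap: 37 days. 1999-02-08 + 37 days = 1999-03-17.
Next gap: 42 days. 1999-03-17 + 42 days = 1999-04-28.
Next gap: 47 days. 1999-04-28 + 47 days = 1999-06-14.
Next gap: 52 days. 1999-06-14 + 52 days = 1999-08-05.

1999-08-05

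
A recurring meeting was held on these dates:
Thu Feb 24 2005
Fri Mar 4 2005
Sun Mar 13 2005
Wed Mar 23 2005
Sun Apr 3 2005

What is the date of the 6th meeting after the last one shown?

Intervals are 8, 9, 10, 11 days — an arithmetic progression with common difference 1.
Next gap: 12 days. Sun Apr 3 2005 + 12 days = Fri Apr 15 2005.
Next gap: 13 days. Fri Apr 15 2005 + 13 days = Thu Apr 28 2005.
Next gap: 14 days. Thu Apr 28 2005 + 14 days = Thu May 12 2005.
Next gap: 15 days. Thu May 12 2005 + 15 days = Fri May 27 2005.
Next gap: 16 days. Fri May 27 2005 + 16 days = Sun Jun 12 2005.
Next gap: 17 days. Sun Jun 12 2005 + 17 days = Wed Jun 29 2005.

Wed Jun 29 2005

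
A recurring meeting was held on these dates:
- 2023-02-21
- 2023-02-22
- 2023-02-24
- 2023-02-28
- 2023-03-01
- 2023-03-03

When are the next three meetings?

The gap pattern 1, 2, 4, 1, 2 repeats every 3 events.
These are the Tuesdays, Wednesdays and Fridays of each week.
The following Tuesday is 2023-03-07.
The following Wednesday is 2023-03-08.
Next Friday: 2023-03-10.

2023-03-07, 2023-03-08, 2023-03-10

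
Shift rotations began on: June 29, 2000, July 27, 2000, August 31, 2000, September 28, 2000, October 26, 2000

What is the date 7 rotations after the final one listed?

All Thursdays; the gaps (28, 35, 28, 28) vary with month length.
This is the last Thursday of each month.
Last Thursday of November 2000: November 30, 2000.
December 2000 ends with Thursday December 28, 2000.
January 2001 ends with Thursday January 25, 2001.
Last Thursday of February 2001: February 22, 2001.
March 2001 ends with Thursday March 29, 2001.
April 2001 ends with Thursday April 26, 2001.
Last Thursday of May 2001: May 31, 2001.

May 31, 2001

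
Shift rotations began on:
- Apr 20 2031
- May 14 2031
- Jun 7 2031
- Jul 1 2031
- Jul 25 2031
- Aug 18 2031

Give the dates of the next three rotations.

Sep 11 2031, Oct 5 2031, Oct 29 2031

The spacing is 24, 24, 24, 24, 24 days — always 24 days.
Aug 18 2031 + 24 days = Sep 11 2031.
Sep 11 2031 + 24 days = Oct 5 2031.
Oct 5 2031 + 24 days = Oct 29 2031.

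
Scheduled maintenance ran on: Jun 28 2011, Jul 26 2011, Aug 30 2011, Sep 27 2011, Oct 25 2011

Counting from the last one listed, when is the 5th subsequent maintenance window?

These are Tuesdays with 28, 35, 28, 28-day gaps.
Each is the final Tuesday of its month — Aug 30 2011 is past the 28th, so '4th Tuesday' doesn't fit.
November 2011 ends with Tuesday Nov 29 2011.
December 2011 ends with Tuesday Dec 27 2011.
January 2012 ends with Tuesday Jan 31 2012.
Last Tuesday of February 2012: Feb 28 2012.
March 2012 ends with Tuesday Mar 27 2012.

Mar 27 2012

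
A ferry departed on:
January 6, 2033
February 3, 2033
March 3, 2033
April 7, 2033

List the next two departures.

May 5, 2033; June 2, 2033

All dates are Thursdays, 28, 28, 35 days apart.
Specifically, the 1st Thursday of each month.
May 2033 — 1st Thursday is May 5, 2033.
June 2033 — 1st Thursday is June 2, 2033.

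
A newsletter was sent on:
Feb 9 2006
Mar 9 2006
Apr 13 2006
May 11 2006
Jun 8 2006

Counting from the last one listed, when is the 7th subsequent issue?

Jan 11 2007

These are Thursdays at 28- or 35-day spacing (28, 35, 28, 28).
The pattern: 2nd Thursday of the month.
2nd Thursday of July 2006: Jul 13 2006.
2nd Thursday of August 2006: Aug 10 2006.
September 2006 — 2nd Thursday is Sep 14 2006.
October 2006 — 2nd Thursday is Oct 12 2006.
November 2006 — 2nd Thursday is Nov 9 2006.
2nd Thursday of December 2006: Dec 14 2006.
January 2007 — 2nd Thursday is Jan 11 2007.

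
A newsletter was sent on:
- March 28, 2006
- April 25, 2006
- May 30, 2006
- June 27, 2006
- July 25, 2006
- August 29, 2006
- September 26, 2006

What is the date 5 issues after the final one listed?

February 27, 2007

These are Tuesdays with 28, 35, 28, 28, 35, 28-day gaps.
Each is the final Tuesday of its month — May 30, 2006 is past the 28th, so '4th Tuesday' doesn't fit.
Last Tuesday of October 2006: October 31, 2006.
Last Tuesday of November 2006: November 28, 2006.
Last Tuesday of December 2006: December 26, 2006.
Last Tuesday of January 2007: January 30, 2007.
Last Tuesday of February 2007: February 27, 2007.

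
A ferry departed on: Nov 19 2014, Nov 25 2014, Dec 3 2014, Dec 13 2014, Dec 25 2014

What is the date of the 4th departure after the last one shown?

Gaps: 6, 8, 10, 12 days — each gap is 2 larger than the previous one.
Next gap: 14 days. Dec 25 2014 + 14 days = Jan 8 2015.
Next gap: 16 days. Jan 8 2015 + 16 days = Jan 24 2015.
Next gap: 18 days. Jan 24 2015 + 18 days = Feb 11 2015.
Next gap: 20 days. Feb 11 2015 + 20 days = Mar 3 2015.

Mar 3 2015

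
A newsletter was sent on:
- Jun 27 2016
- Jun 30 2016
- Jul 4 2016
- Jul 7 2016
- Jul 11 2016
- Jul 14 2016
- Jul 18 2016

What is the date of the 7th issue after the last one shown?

Aug 11 2016

Every event lands on a Monday or Thursday (gaps cycle 3, 4, 3, 4, 3, 4).
So the schedule is: every Monday and Thursday.
Next Thursday: Jul 21 2016.
The following Monday is Jul 25 2016.
The following Thursday is Jul 28 2016.
Next Monday: Aug 1 2016.
Next Thursday: Aug 4 2016.
The following Monday is Aug 8 2016.
Next Thursday: Aug 11 2016.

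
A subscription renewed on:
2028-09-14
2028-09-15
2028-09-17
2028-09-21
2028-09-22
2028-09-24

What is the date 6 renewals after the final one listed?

2028-10-08

The gap pattern 1, 2, 4, 1, 2 repeats every 3 events.
These are the Thursdays, Fridays and Sundays of each week.
The following Thursday is 2028-09-28.
The following Friday is 2028-09-29.
The following Sunday is 2028-10-01.
The following Thursday is 2028-10-05.
Next Friday: 2028-10-06.
Next Sunday: 2028-10-08.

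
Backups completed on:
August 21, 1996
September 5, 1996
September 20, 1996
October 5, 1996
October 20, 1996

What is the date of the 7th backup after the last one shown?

February 2, 1997

Every event comes 15 days after the last (15, 15, 15, 15).
October 20, 1996 + 15 days = November 4, 1996.
November 4, 1996 + 15 days = November 19, 1996.
November 19, 1996 + 15 days = December 4, 1996.
December 4, 1996 + 15 days = December 19, 1996.
December 19, 1996 + 15 days = January 3, 1997.
January 3, 1997 + 15 days = January 18, 1997.
January 18, 1997 + 15 days = February 2, 1997.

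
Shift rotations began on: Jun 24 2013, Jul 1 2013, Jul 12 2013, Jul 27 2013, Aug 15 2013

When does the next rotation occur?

Intervals are 7, 11, 15, 19 days — an arithmetic progression with common difference 4.
Next gap: 23 days. Aug 15 2013 + 23 days = Sep 7 2013.

Sep 7 2013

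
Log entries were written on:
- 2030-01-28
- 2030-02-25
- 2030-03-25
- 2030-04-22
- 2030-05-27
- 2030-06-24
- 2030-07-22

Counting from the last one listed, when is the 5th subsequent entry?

2030-12-23

All dates are Mondays, 28, 28, 28, 35, 28, 28 days apart.
Specifically, the 4th Monday of each month.
4th Monday of August 2030: 2030-08-26.
September 2030 — 4th Monday is 2030-09-23.
4th Monday of October 2030: 2030-10-28.
4th Monday of November 2030: 2030-11-25.
December 2030 — 4th Monday is 2030-12-23.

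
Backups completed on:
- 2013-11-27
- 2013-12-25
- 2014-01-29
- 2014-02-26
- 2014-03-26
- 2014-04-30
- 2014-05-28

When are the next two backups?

Every date is a Wednesday; gaps 28, 35, 28, 28, 35, 28 days.
Each is the last Wednesday of its month (at least one falls on the 29th or later, ruling out '4th Wednesday').
Last Wednesday of June 2014: 2014-06-25.
Last Wednesday of July 2014: 2014-07-30.

2014-06-25, 2014-07-30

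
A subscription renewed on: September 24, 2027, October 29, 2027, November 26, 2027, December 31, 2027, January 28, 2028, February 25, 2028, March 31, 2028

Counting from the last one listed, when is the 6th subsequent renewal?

These are Fridays with 35, 28, 35, 28, 28, 35-day gaps.
Each is the final Friday of its month — October 29, 2027 is past the 28th, so '4th Friday' doesn't fit.
April 2028 ends with Friday April 28, 2028.
May 2028 ends with Friday May 26, 2028.
Last Friday of June 2028: June 30, 2028.
Last Friday of July 2028: July 28, 2028.
August 2028 ends with Friday August 25, 2028.
September 2028 ends with Friday September 29, 2028.

September 29, 2028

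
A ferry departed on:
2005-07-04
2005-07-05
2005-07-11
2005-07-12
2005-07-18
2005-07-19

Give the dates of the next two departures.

Every event lands on a Monday or Tuesday (gaps cycle 1, 6, 1, 6, 1).
So the schedule is: every Monday and Tuesday.
The following Monday is 2005-07-25.
The following Tuesday is 2005-07-26.

2005-07-25, 2005-07-26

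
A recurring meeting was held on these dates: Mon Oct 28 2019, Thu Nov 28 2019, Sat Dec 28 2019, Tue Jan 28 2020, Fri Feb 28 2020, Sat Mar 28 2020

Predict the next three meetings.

Tue Apr 28 2020, Thu May 28 2020, Sun Jun 28 2020

Gaps: 31, 30, 31, 31, 29 days — not constant. Every event is on the 28th of the month.
Pattern: the 28th of each month.
April 2020: Tue Apr 28 2020.
May 2020: Thu May 28 2020.
Next: June 2020 → Sun Jun 28 2020.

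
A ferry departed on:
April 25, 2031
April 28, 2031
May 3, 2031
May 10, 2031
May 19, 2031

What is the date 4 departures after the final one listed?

Intervals are 3, 5, 7, 9 days — an arithmetic progression with common difference 2.
Next gap: 11 days. May 19, 2031 + 11 days = May 30, 2031.
Next gap: 13 days. May 30, 2031 + 13 days = June 12, 2031.
Next gap: 15 days. June 12, 2031 + 15 days = June 27, 2031.
Next gap: 17 days. June 27, 2031 + 17 days = July 14, 2031.

July 14, 2031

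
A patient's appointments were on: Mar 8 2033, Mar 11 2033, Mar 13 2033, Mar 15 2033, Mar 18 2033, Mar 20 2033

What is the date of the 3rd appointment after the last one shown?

Mar 27 2033

Every event lands on a Tuesday or Friday or Sunday (gaps cycle 3, 2, 2, 3, 2).
So the schedule is: every Tuesday, Friday and Sunday.
The following Tuesday is Mar 22 2033.
The following Friday is Mar 25 2033.
The following Sunday is Mar 27 2033.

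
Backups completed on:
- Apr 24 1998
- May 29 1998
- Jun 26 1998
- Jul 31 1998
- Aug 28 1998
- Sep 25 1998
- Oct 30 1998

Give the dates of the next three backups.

Nov 27 1998, Dec 25 1998, Jan 29 1999

These are Fridays with 35, 28, 35, 28, 28, 35-day gaps.
Each is the final Friday of its month — May 29 1998 is past the 28th, so '4th Friday' doesn't fit.
November 1998 ends with Friday Nov 27 1998.
Last Friday of December 1998: Dec 25 1998.
January 1999 ends with Friday Jan 29 1999.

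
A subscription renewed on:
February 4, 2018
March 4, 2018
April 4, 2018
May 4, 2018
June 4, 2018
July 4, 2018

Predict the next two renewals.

Gaps: 28, 31, 30, 31, 30 days — not constant. Every event is on the 4th of the month.
Pattern: the 4th of each month.
Next: August 2018 → August 4, 2018.
Next: September 2018 → September 4, 2018.

August 4, 2018; September 4, 2018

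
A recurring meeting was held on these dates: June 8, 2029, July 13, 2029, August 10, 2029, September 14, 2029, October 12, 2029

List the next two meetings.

November 9, 2029; December 14, 2029

All dates are Fridays, 35, 28, 35, 28 days apart.
Specifically, the 2nd Friday of each month.
2nd Friday of November 2029: November 9, 2029.
December 2029 — 2nd Friday is December 14, 2029.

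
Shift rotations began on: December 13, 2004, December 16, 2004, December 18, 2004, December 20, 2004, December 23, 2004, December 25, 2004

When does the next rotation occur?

December 27, 2004

Every event lands on a Monday or Thursday or Saturday (gaps cycle 3, 2, 2, 3, 2).
So the schedule is: every Monday, Thursday and Saturday.
The following Monday is December 27, 2004.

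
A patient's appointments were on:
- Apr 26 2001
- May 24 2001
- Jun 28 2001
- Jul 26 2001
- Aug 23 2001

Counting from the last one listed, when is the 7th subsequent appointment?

Mar 28 2002

These are Thursdays at 28- or 35-day spacing (28, 35, 28, 28).
The pattern: 4th Thursday of the month.
September 2001 — 4th Thursday is Sep 27 2001.
4th Thursday of October 2001: Oct 25 2001.
November 2001 — 4th Thursday is Nov 22 2001.
4th Thursday of December 2001: Dec 27 2001.
January 2002 — 4th Thursday is Jan 24 2002.
February 2002 — 4th Thursday is Feb 28 2002.
March 2002 — 4th Thursday is Mar 28 2002.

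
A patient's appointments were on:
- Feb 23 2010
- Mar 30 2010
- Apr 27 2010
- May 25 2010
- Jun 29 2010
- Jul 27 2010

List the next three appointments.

These are Tuesdays with 35, 28, 28, 35, 28-day gaps.
Each is the final Tuesday of its month — Mar 30 2010 is past the 28th, so '4th Tuesday' doesn't fit.
Last Tuesday of August 2010: Aug 31 2010.
Last Tuesday of September 2010: Sep 28 2010.
October 2010 ends with Tuesday Oct 26 2010.

Aug 31 2010, Sep 28 2010, Oct 26 2010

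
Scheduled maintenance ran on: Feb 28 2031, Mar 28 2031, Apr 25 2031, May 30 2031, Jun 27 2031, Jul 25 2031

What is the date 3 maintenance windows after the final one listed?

These are Fridays with 28, 28, 35, 28, 28-day gaps.
Each is the final Friday of its month — May 30 2031 is past the 28th, so '4th Friday' doesn't fit.
Last Friday of August 2031: Aug 29 2031.
Last Friday of September 2031: Sep 26 2031.
October 2031 ends with Friday Oct 31 2031.

Oct 31 2031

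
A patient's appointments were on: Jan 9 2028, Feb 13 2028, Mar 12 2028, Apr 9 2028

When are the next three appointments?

Gaps: 35, 28, 28 days — a mix of 28 and 35. Every date is a Sunday.
Each is the 2nd Sunday of its month.
2nd Sunday of May 2028: May 14 2028.
June 2028 — 2nd Sunday is Jun 11 2028.
2nd Sunday of July 2028: Jul 9 2028.

May 14 2028, Jun 11 2028, Jul 9 2028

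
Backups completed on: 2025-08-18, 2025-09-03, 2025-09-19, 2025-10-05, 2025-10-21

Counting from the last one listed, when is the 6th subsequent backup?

Gaps between consecutive events: 16, 16, 16, 16 days — a constant 16-day interval.
2025-10-21 + 16 days = 2025-11-06.
2025-11-06 + 16 days = 2025-11-22.
2025-11-22 + 16 days = 2025-12-08.
2025-12-08 + 16 days = 2025-12-24.
2025-12-24 + 16 days = 2026-01-09.
2026-01-09 + 16 days = 2026-01-25.

2026-01-25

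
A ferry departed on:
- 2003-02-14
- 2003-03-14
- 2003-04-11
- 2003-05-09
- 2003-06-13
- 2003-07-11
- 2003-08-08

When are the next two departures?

2003-09-12, 2003-10-10

Gaps: 28, 28, 28, 35, 28, 28 days — a mix of 28 and 35. Every date is a Friday.
Each is the 2nd Friday of its month.
2nd Friday of September 2003: 2003-09-12.
October 2003 — 2nd Friday is 2003-10-10.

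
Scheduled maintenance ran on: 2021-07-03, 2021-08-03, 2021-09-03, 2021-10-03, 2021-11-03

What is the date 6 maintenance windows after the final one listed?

2022-05-03

Gaps: 31, 31, 30, 31 days — not constant. Every event is on the 3rd of the month.
Pattern: the 3rd of each month.
December 2021: 2021-12-03.
Next: January 2022 → 2022-01-03.
February 2022: 2022-02-03.
Next: March 2022 → 2022-03-03.
Next: April 2022 → 2022-04-03.
Next: May 2022 → 2022-05-03.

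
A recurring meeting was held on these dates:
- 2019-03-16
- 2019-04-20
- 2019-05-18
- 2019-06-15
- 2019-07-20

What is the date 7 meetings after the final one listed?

These are Saturdays at 28- or 35-day spacing (35, 28, 28, 35).
The pattern: 3rd Saturday of the month.
3rd Saturday of August 2019: 2019-08-17.
September 2019 — 3rd Saturday is 2019-09-21.
3rd Saturday of October 2019: 2019-10-19.
3rd Saturday of November 2019: 2019-11-16.
December 2019 — 3rd Saturday is 2019-12-21.
3rd Saturday of January 2020: 2020-01-18.
3rd Saturday of February 2020: 2020-02-15.

2020-02-15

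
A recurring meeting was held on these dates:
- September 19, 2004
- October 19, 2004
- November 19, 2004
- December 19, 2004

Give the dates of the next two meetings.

The day-of-month is always 19 (30, 31, 30 days between events).
So this recurs on the 19th of each month.
Next: January 2005 → January 19, 2005.
February 2005: February 19, 2005.

January 19, 2005; February 19, 2005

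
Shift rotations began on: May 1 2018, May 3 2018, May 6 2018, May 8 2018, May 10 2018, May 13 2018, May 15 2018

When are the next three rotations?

Gaps: 2, 3, 2, 2, 3, 2 days — not constant, but cyclic with period 3.
The events fall on every Tuesday, Thursday and Sunday.
Next Thursday: May 17 2018.
The following Sunday is May 20 2018.
The following Tuesday is May 22 2018.

May 17 2018, May 20 2018, May 22 2018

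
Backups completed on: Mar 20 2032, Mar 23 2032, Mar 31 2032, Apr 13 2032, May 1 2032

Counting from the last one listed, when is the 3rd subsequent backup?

Jul 24 2032

The spacing grows by 5 each time: 3, 8, 13, 18 days.
Next gap: 23 days. May 1 2032 + 23 days = May 24 2032.
Next gap: 28 days. May 24 2032 + 28 days = Jun 21 2032.
Next gap: 33 days. Jun 21 2032 + 33 days = Jul 24 2032.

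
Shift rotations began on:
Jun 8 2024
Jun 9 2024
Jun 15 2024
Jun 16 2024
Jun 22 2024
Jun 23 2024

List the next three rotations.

Gaps: 1, 6, 1, 6, 1 days — not constant, but cyclic with period 2.
The events fall on every Saturday and Sunday.
Next Saturday: Jun 29 2024.
The following Sunday is Jun 30 2024.
The following Saturday is Jul 6 2024.

Jun 29 2024, Jun 30 2024, Jul 6 2024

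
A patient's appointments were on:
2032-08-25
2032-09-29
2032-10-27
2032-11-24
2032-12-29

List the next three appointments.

All Wednesdays; the gaps (35, 28, 28, 35) vary with month length.
This is the last Wednesday of each month.
Last Wednesday of January 2033: 2033-01-26.
February 2033 ends with Wednesday 2033-02-23.
Last Wednesday of March 2033: 2033-03-30.

2033-01-26, 2033-02-23, 2033-03-30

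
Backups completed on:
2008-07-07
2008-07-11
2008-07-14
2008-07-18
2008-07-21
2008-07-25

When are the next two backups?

2008-07-28, 2008-08-01

Every event lands on a Monday or Friday (gaps cycle 4, 3, 4, 3, 4).
So the schedule is: every Monday and Friday.
Next Monday: 2008-07-28.
The following Friday is 2008-08-01.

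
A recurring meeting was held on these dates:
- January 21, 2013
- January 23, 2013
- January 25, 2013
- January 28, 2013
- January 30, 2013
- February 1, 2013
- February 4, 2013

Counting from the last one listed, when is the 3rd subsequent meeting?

Gaps: 2, 2, 3, 2, 2, 3 days — not constant, but cyclic with period 3.
The events fall on every Monday, Wednesday and Friday.
Next Wednesday: February 6, 2013.
The following Friday is February 8, 2013.
The following Monday is February 11, 2013.

February 11, 2013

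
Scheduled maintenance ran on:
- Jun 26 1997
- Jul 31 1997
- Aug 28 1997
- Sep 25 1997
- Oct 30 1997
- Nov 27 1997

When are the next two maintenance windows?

Every date is a Thursday; gaps 35, 28, 28, 35, 28 days.
Each is the last Thursday of its month (at least one falls on the 29th or later, ruling out '4th Thursday').
Last Thursday of December 1997: Dec 25 1997.
Last Thursday of January 1998: Jan 29 1998.

Dec 25 1997, Jan 29 1998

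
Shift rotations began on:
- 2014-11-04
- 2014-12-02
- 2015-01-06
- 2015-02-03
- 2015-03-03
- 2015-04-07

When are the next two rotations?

2015-05-05, 2015-06-02

These are Tuesdays at 28- or 35-day spacing (28, 35, 28, 28, 35).
The pattern: 1st Tuesday of the month.
1st Tuesday of May 2015: 2015-05-05.
June 2015 — 1st Tuesday is 2015-06-02.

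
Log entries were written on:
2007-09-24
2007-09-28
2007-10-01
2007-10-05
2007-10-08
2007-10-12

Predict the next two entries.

Gaps: 4, 3, 4, 3, 4 days — not constant, but cyclic with period 2.
The events fall on every Monday and Friday.
Next Monday: 2007-10-15.
The following Friday is 2007-10-19.

2007-10-15, 2007-10-19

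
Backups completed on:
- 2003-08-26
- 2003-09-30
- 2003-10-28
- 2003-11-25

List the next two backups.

These are Tuesdays with 35, 28, 28-day gaps.
Each is the final Tuesday of its month — 2003-09-30 is past the 28th, so '4th Tuesday' doesn't fit.
Last Tuesday of December 2003: 2003-12-30.
Last Tuesday of January 2004: 2004-01-27.

2003-12-30, 2004-01-27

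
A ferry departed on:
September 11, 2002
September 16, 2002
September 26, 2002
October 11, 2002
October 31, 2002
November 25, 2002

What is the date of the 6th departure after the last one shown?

Intervals are 5, 10, 15, 20, 25 days — an arithmetic progression with common difference 5.
Next gap: 30 days. November 25, 2002 + 30 days = December 25, 2002.
Next gap: 35 days. December 25, 2002 + 35 days = January 29, 2003.
Next gap: 40 days. January 29, 2003 + 40 days = March 10, 2003.
Next gap: 45 days. March 10, 2003 + 45 days = April 24, 2003.
Next gap: 50 days. April 24, 2003 + 50 days = June 13, 2003.
Next gap: 55 days. June 13, 2003 + 55 days = August 7, 2003.

August 7, 2003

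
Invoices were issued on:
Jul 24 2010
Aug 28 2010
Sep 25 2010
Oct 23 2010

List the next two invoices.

These are Saturdays at 28- or 35-day spacing (35, 28, 28).
The pattern: 4th Saturday of the month.
November 2010 — 4th Saturday is Nov 27 2010.
4th Saturday of December 2010: Dec 25 2010.

Nov 27 2010, Dec 25 2010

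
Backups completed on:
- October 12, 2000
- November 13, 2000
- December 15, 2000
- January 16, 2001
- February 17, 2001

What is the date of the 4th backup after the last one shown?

June 25, 2001

Gaps between consecutive events: 32, 32, 32, 32 days — a constant 32-day interval.
February 17, 2001 + 32 days = March 21, 2001.
March 21, 2001 + 32 days = April 22, 2001.
April 22, 2001 + 32 days = May 24, 2001.
May 24, 2001 + 32 days = June 25, 2001.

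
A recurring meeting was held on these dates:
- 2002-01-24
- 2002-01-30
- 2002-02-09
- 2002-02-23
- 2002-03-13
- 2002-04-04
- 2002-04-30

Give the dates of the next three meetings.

The spacing grows by 4 each time: 6, 10, 14, 18, 22, 26 days.
Next gap: 30 days. 2002-04-30 + 30 days = 2002-05-30.
Next gap: 34 days. 2002-05-30 + 34 days = 2002-07-03.
Next gap: 38 days. 2002-07-03 + 38 days = 2002-08-10.

2002-05-30, 2002-07-03, 2002-08-10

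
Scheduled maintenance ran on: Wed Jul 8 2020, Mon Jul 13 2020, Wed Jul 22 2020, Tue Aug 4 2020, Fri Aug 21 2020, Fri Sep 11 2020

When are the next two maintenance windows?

The spacing grows by 4 each time: 5, 9, 13, 17, 21 days.
Next gap: 25 days. Fri Sep 11 2020 + 25 days = Tue Oct 6 2020.
Next gap: 29 days. Tue Oct 6 2020 + 29 days = Wed Nov 4 2020.

Tue Oct 6 2020, Wed Nov 4 2020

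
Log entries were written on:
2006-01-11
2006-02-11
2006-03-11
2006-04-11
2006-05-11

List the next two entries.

2006-06-11, 2006-07-11

The day-of-month is always 11 (31, 28, 31, 30 days between events).
So this recurs on the 11th of each month.
Next: June 2006 → 2006-06-11.
Next: July 2006 → 2006-07-11.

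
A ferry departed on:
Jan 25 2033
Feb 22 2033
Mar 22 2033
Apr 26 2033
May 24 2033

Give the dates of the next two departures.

Jun 28 2033, Jul 26 2033

These are Tuesdays at 28- or 35-day spacing (28, 28, 35, 28).
The pattern: 4th Tuesday of the month.
June 2033 — 4th Tuesday is Jun 28 2033.
July 2033 — 4th Tuesday is Jul 26 2033.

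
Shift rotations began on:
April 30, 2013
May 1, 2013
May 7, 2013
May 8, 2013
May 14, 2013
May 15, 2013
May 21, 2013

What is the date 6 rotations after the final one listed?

June 11, 2013

Every event lands on a Tuesday or Wednesday (gaps cycle 1, 6, 1, 6, 1, 6).
So the schedule is: every Tuesday and Wednesday.
The following Wednesday is May 22, 2013.
Next Tuesday: May 28, 2013.
Next Wednesday: May 29, 2013.
Next Tuesday: June 4, 2013.
The following Wednesday is June 5, 2013.
Next Tuesday: June 11, 2013.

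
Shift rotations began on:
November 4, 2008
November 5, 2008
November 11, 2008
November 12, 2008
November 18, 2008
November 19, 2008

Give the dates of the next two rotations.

November 25, 2008; November 26, 2008

Every event lands on a Tuesday or Wednesday (gaps cycle 1, 6, 1, 6, 1).
So the schedule is: every Tuesday and Wednesday.
The following Tuesday is November 25, 2008.
The following Wednesday is November 26, 2008.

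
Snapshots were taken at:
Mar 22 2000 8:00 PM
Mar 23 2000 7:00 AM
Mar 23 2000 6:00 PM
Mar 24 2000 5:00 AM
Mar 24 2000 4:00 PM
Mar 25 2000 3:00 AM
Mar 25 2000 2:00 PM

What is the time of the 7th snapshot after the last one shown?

Gaps: 11, 11, 11, 11, 11, 11 hours — each event is 11 hours after the previous one.
Mar 25 2000 2:00 PM + 11 h = Mar 26 2000 1:00 AM.
Mar 26 2000 1:00 AM + 11 h = Mar 26 2000 12:00 PM.
Mar 26 2000 12:00 PM + 11 h = Mar 26 2000 11:00 PM.
Mar 26 2000 11:00 PM + 11 h = Mar 27 2000 10:00 AM.
Mar 27 2000 10:00 AM + 11 h = Mar 27 2000 9:00 PM.
Mar 27 2000 9:00 PM + 11 h = Mar 28 2000 8:00 AM.
Mar 28 2000 8:00 AM + 11 h = Mar 28 2000 7:00 PM.

Mar 28 2000 7:00 PM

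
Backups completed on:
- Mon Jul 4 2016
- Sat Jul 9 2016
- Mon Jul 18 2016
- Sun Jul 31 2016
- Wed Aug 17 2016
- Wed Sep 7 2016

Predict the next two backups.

The spacing grows by 4 each time: 5, 9, 13, 17, 21 days.
Next gap: 25 days. Wed Sep 7 2016 + 25 days = Sun Oct 2 2016.
Next gap: 29 days. Sun Oct 2 2016 + 29 days = Mon Oct 31 2016.

Sun Oct 2 2016, Mon Oct 31 2016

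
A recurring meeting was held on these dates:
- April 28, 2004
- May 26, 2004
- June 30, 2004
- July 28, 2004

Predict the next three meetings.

August 25, 2004; September 29, 2004; October 27, 2004

These are Wednesdays with 28, 35, 28-day gaps.
Each is the final Wednesday of its month — June 30, 2004 is past the 28th, so '4th Wednesday' doesn't fit.
Last Wednesday of August 2004: August 25, 2004.
September 2004 ends with Wednesday September 29, 2004.
October 2004 ends with Wednesday October 27, 2004.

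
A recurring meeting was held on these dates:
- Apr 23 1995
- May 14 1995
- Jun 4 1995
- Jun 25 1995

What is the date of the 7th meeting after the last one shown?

The spacing is 21, 21, 21 days — always 21 days.
Jun 25 1995 + 21 days = Jul 16 1995.
Jul 16 1995 + 21 days = Aug 6 1995.
Aug 6 1995 + 21 days = Aug 27 1995.
Aug 27 1995 + 21 days = Sep 17 1995.
Sep 17 1995 + 21 days = Oct 8 1995.
Oct 8 1995 + 21 days = Oct 29 1995.
Oct 29 1995 + 21 days = Nov 19 1995.

Nov 19 1995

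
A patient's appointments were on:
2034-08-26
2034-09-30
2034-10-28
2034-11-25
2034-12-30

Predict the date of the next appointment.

These are Saturdays with 35, 28, 28, 35-day gaps.
Each is the final Saturday of its month — 2034-09-30 is past the 28th, so '4th Saturday' doesn't fit.
January 2035 ends with Saturday 2035-01-27.

2035-01-27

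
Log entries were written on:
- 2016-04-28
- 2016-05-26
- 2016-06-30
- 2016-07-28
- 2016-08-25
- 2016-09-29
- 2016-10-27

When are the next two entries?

These are Thursdays with 28, 35, 28, 28, 35, 28-day gaps.
Each is the final Thursday of its month — 2016-06-30 is past the 28th, so '4th Thursday' doesn't fit.
Last Thursday of November 2016: 2016-11-24.
Last Thursday of December 2016: 2016-12-29.

2016-11-24, 2016-12-29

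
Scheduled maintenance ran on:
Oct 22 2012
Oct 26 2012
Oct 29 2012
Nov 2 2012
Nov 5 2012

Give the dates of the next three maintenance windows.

Nov 9 2012, Nov 12 2012, Nov 16 2012

Every event lands on a Monday or Friday (gaps cycle 4, 3, 4, 3).
So the schedule is: every Monday and Friday.
Next Friday: Nov 9 2012.
The following Monday is Nov 12 2012.
Next Friday: Nov 16 2012.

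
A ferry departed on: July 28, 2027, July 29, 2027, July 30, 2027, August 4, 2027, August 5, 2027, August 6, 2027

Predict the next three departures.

August 11, 2027; August 12, 2027; August 13, 2027

Every event lands on a Wednesday or Thursday or Friday (gaps cycle 1, 1, 5, 1, 1).
So the schedule is: every Wednesday, Thursday and Friday.
The following Wednesday is August 11, 2027.
Next Thursday: August 12, 2027.
Next Friday: August 13, 2027.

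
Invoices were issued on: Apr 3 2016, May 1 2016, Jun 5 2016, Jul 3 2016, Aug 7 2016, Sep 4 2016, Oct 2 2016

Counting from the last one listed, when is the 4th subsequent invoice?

Gaps: 28, 35, 28, 35, 28, 28 days — a mix of 28 and 35. Every date is a Sunday.
Each is the 1st Sunday of its month.
November 2016 — 1st Sunday is Nov 6 2016.
December 2016 — 1st Sunday is Dec 4 2016.
1st Sunday of January 2017: Jan 1 2017.
1st Sunday of February 2017: Feb 5 2017.

Feb 5 2017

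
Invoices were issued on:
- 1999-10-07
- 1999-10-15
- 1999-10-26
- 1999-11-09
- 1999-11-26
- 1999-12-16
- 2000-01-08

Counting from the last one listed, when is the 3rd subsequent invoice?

2000-04-04

Gaps: 8, 11, 14, 17, 20, 23 days — each gap is 3 larger than the previous one.
Next gap: 26 days. 2000-01-08 + 26 days = 2000-02-03.
Next gap: 29 days. 2000-02-03 + 29 days = 2000-03-03.
Next gap: 32 days. 2000-03-03 + 32 days = 2000-04-04.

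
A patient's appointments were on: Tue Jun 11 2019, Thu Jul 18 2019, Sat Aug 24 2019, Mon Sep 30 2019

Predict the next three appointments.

The spacing is 37, 37, 37 days — always 37 days.
Mon Sep 30 2019 + 37 days = Wed Nov 6 2019.
Wed Nov 6 2019 + 37 days = Fri Dec 13 2019.
Fri Dec 13 2019 + 37 days = Sun Jan 19 2020.

Wed Nov 6 2019, Fri Dec 13 2019, Sun Jan 19 2020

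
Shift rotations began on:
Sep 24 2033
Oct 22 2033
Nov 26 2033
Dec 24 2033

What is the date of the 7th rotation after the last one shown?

Jul 22 2034

Gaps: 28, 35, 28 days — a mix of 28 and 35. Every date is a Saturday.
Each is the 4th Saturday of its month.
4th Saturday of January 2034: Jan 28 2034.
February 2034 — 4th Saturday is Feb 25 2034.
4th Saturday of March 2034: Mar 25 2034.
4th Saturday of April 2034: Apr 22 2034.
May 2034 — 4th Saturday is May 27 2034.
4th Saturday of June 2034: Jun 24 2034.
July 2034 — 4th Saturday is Jul 22 2034.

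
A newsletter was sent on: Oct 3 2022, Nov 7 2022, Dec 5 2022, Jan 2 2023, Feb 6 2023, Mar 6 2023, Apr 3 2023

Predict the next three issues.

May 1 2023, Jun 5 2023, Jul 3 2023

Gaps: 35, 28, 28, 35, 28, 28 days — a mix of 28 and 35. Every date is a Monday.
Each is the 1st Monday of its month.
1st Monday of May 2023: May 1 2023.
June 2023 — 1st Monday is Jun 5 2023.
1st Monday of July 2023: Jul 3 2023.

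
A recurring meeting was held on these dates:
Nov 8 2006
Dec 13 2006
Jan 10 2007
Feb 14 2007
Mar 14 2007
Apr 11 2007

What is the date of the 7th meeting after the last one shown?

Nov 14 2007

All dates are Wednesdays, 35, 28, 35, 28, 28 days apart.
Specifically, the 2nd Wednesday of each month.
May 2007 — 2nd Wednesday is May 9 2007.
2nd Wednesday of June 2007: Jun 13 2007.
July 2007 — 2nd Wednesday is Jul 11 2007.
August 2007 — 2nd Wednesday is Aug 8 2007.
September 2007 — 2nd Wednesday is Sep 12 2007.
2nd Wednesday of October 2007: Oct 10 2007.
November 2007 — 2nd Wednesday is Nov 14 2007.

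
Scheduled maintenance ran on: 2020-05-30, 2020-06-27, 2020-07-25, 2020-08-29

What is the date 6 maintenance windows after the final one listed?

These are Saturdays with 28, 28, 35-day gaps.
Each is the final Saturday of its month — 2020-05-30 is past the 28th, so '4th Saturday' doesn't fit.
Last Saturday of September 2020: 2020-09-26.
Last Saturday of October 2020: 2020-10-31.
November 2020 ends with Saturday 2020-11-28.
December 2020 ends with Saturday 2020-12-26.
January 2021 ends with Saturday 2021-01-30.
February 2021 ends with Saturday 2021-02-27.

2021-02-27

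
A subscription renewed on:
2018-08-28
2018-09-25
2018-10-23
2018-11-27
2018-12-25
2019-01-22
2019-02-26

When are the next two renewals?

2019-03-26, 2019-04-23

Gaps: 28, 28, 35, 28, 28, 35 days — a mix of 28 and 35. Every date is a Tuesday.
Each is the 4th Tuesday of its month.
March 2019 — 4th Tuesday is 2019-03-26.
April 2019 — 4th Tuesday is 2019-04-23.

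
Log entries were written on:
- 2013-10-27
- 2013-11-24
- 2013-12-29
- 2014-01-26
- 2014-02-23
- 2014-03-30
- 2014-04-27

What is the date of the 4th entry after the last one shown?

These are Sundays with 28, 35, 28, 28, 35, 28-day gaps.
Each is the final Sunday of its month — 2013-12-29 is past the 28th, so '4th Sunday' doesn't fit.
May 2014 ends with Sunday 2014-05-25.
Last Sunday of June 2014: 2014-06-29.
July 2014 ends with Sunday 2014-07-27.
August 2014 ends with Sunday 2014-08-31.

2014-08-31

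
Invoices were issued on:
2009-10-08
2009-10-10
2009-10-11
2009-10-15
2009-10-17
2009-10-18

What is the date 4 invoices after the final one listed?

2009-10-29

Gaps: 2, 1, 4, 2, 1 days — not constant, but cyclic with period 3.
The events fall on every Thursday, Saturday and Sunday.
The following Thursday is 2009-10-22.
The following Saturday is 2009-10-24.
Next Sunday: 2009-10-25.
The following Thursday is 2009-10-29.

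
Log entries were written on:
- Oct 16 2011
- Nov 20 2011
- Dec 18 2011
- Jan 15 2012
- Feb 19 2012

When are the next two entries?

Mar 18 2012, Apr 15 2012

These are Sundays at 28- or 35-day spacing (35, 28, 28, 35).
The pattern: 3rd Sunday of the month.
March 2012 — 3rd Sunday is Mar 18 2012.
April 2012 — 3rd Sunday is Apr 15 2012.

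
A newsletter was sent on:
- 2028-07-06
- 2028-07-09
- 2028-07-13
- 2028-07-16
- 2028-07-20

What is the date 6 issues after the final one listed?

2028-08-10

The gap pattern 3, 4, 3, 4 repeats every 2 events.
These are the Thursdays and Sundays of each week.
The following Sunday is 2028-07-23.
The following Thursday is 2028-07-27.
The following Sunday is 2028-07-30.
The following Thursday is 2028-08-03.
Next Sunday: 2028-08-06.
Next Thursday: 2028-08-10.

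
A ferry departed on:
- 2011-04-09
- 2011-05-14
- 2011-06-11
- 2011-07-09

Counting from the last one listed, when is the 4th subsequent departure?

2011-11-12

Gaps: 35, 28, 28 days — a mix of 28 and 35. Every date is a Saturday.
Each is the 2nd Saturday of its month.
2nd Saturday of August 2011: 2011-08-13.
2nd Saturday of September 2011: 2011-09-10.
2nd Saturday of October 2011: 2011-10-08.
November 2011 — 2nd Saturday is 2011-11-12.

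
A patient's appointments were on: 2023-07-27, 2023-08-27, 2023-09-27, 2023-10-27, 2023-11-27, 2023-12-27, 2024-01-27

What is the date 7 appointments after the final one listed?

2024-08-27

The day-of-month is always 27 (31, 31, 30, 31, 30, 31 days between events).
So this recurs on the 27th of each month.
February 2024: 2024-02-27.
March 2024: 2024-03-27.
Next: April 2024 → 2024-04-27.
Next: May 2024 → 2024-05-27.
June 2024: 2024-06-27.
July 2024: 2024-07-27.
Next: August 2024 → 2024-08-27.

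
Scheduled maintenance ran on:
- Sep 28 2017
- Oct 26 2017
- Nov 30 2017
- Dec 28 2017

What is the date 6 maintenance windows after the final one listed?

Jun 28 2018

Every date is a Thursday; gaps 28, 35, 28 days.
Each is the last Thursday of its month (at least one falls on the 29th or later, ruling out '4th Thursday').
January 2018 ends with Thursday Jan 25 2018.
Last Thursday of February 2018: Feb 22 2018.
March 2018 ends with Thursday Mar 29 2018.
Last Thursday of April 2018: Apr 26 2018.
Last Thursday of May 2018: May 31 2018.
Last Thursday of June 2018: Jun 28 2018.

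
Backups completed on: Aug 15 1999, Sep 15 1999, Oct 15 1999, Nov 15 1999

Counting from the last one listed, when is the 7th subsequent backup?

Jun 15 2000

The day-of-month is always 15 (31, 30, 31 days between events).
So this recurs on the 15th of each month.
December 1999: Dec 15 1999.
January 2000: Jan 15 2000.
February 2000: Feb 15 2000.
Next: March 2000 → Mar 15 2000.
April 2000: Apr 15 2000.
Next: May 2000 → May 15 2000.
Next: June 2000 → Jun 15 2000.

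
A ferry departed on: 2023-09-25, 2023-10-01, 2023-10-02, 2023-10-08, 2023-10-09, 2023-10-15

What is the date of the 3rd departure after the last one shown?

2023-10-23

Every event lands on a Monday or Sunday (gaps cycle 6, 1, 6, 1, 6).
So the schedule is: every Monday and Sunday.
Next Monday: 2023-10-16.
Next Sunday: 2023-10-22.
The following Monday is 2023-10-23.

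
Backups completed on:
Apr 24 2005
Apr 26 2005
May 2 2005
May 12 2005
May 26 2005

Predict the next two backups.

Intervals are 2, 6, 10, 14 days — an arithmetic progression with common difference 4.
Next gap: 18 days. May 26 2005 + 18 days = Jun 13 2005.
Next gap: 22 days. Jun 13 2005 + 22 days = Jul 5 2005.

Jun 13 2005, Jul 5 2005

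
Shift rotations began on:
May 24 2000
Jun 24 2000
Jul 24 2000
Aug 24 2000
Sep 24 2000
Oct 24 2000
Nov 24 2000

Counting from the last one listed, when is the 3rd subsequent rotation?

The day-of-month is always 24 (31, 30, 31, 31, 30, 31 days between events).
So this recurs on the 24th of each month.
December 2000: Dec 24 2000.
January 2001: Jan 24 2001.
February 2001: Feb 24 2001.

Feb 24 2001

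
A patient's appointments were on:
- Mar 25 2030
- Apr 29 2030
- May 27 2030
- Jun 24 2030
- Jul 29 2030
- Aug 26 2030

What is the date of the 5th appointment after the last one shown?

Jan 27 2031

All Mondays; the gaps (35, 28, 28, 35, 28) vary with month length.
This is the last Monday of each month.
September 2030 ends with Monday Sep 30 2030.
Last Monday of October 2030: Oct 28 2030.
Last Monday of November 2030: Nov 25 2030.
December 2030 ends with Monday Dec 30 2030.
Last Monday of January 2031: Jan 27 2031.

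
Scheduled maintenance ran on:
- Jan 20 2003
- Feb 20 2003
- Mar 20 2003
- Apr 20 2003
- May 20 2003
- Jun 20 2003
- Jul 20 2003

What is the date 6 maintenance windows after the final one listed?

The day-of-month is always 20 (31, 28, 31, 30, 31, 30 days between events).
So this recurs on the 20th of each month.
August 2003: Aug 20 2003.
Next: September 2003 → Sep 20 2003.
October 2003: Oct 20 2003.
Next: November 2003 → Nov 20 2003.
December 2003: Dec 20 2003.
Next: January 2004 → Jan 20 2004.

Jan 20 2004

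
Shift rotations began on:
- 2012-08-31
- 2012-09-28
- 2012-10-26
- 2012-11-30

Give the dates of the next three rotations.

2012-12-28, 2013-01-25, 2013-02-22

Every date is a Friday; gaps 28, 28, 35 days.
Each is the last Friday of its month (at least one falls on the 29th or later, ruling out '4th Friday').
Last Friday of December 2012: 2012-12-28.
Last Friday of January 2013: 2013-01-25.
February 2013 ends with Friday 2013-02-22.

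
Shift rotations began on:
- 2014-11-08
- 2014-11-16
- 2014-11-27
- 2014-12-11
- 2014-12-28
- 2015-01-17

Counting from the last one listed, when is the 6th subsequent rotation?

Intervals are 8, 11, 14, 17, 20 days — an arithmetic progression with common difference 3.
Next gap: 23 days. 2015-01-17 + 23 days = 2015-02-09.
Next gap: 26 days. 2015-02-09 + 26 days = 2015-03-07.
Next gap: 29 days. 2015-03-07 + 29 days = 2015-04-05.
Next gap: 32 days. 2015-04-05 + 32 days = 2015-05-07.
Next gap: 35 days. 2015-05-07 + 35 days = 2015-06-11.
Next gap: 38 days. 2015-06-11 + 38 days = 2015-07-19.

2015-07-19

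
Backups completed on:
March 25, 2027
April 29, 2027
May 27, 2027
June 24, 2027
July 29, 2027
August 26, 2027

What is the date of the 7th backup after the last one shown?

March 30, 2028

These are Thursdays with 35, 28, 28, 35, 28-day gaps.
Each is the final Thursday of its month — April 29, 2027 is past the 28th, so '4th Thursday' doesn't fit.
Last Thursday of September 2027: September 30, 2027.
Last Thursday of October 2027: October 28, 2027.
Last Thursday of November 2027: November 25, 2027.
December 2027 ends with Thursday December 30, 2027.
January 2028 ends with Thursday January 27, 2028.
February 2028 ends with Thursday February 24, 2028.
March 2028 ends with Thursday March 30, 2028.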